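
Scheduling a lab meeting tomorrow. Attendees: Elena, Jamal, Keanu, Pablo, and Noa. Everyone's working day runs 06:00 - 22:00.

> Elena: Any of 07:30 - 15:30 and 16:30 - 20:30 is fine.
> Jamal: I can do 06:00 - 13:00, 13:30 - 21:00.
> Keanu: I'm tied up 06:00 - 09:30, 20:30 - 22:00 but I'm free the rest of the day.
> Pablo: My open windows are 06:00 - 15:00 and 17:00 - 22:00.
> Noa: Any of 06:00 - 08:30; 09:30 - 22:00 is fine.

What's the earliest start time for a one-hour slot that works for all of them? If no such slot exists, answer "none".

Elena free: 07:30-15:30, 16:30-20:30.
Jamal free: 06:00-13:00, 13:30-21:00.
Keanu free: 09:30-20:30 (invert busy blocks within the working day).
Pablo free: 06:00-15:00, 17:00-22:00.
Noa free: 06:00-08:30, 09:30-22:00.
Elena ∩ Jamal: 07:30-13:00, 13:30-15:30, 16:30-20:30.
Elena ∩ Jamal ∩ Keanu: 09:30-13:00, 13:30-15:30, 16:30-20:30.
Elena ∩ Jamal ∩ Keanu ∩ Pablo: 09:30-13:00, 13:30-15:00, 17:00-20:30.
Elena ∩ Jamal ∩ Keanu ∩ Pablo ∩ Noa: 09:30-13:00, 13:30-15:00, 17:00-20:30.
The first common window of at least 60 minutes is 09:30-13:00, so the earliest start is 09:30.

09:30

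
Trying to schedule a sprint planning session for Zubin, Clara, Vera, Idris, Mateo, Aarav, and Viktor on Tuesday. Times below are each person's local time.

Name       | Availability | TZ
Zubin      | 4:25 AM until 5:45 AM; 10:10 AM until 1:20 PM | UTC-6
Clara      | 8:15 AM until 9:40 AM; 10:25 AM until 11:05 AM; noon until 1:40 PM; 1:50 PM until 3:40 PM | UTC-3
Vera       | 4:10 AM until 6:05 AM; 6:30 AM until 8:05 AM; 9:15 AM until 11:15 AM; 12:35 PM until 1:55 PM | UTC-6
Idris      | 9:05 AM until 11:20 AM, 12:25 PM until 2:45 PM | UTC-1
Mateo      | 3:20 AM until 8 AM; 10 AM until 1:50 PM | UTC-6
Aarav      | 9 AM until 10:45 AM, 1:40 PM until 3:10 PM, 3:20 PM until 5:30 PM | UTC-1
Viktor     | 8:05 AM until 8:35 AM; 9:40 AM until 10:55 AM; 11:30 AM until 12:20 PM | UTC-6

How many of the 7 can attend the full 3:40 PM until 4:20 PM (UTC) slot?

3

Zubin in UTC: 10:25-11:45, 16:10-19:20 (add 6h to convert from UTC-6).
Clara in UTC: 11:15-12:40, 13:25-14:05, 15:00-16:40, 16:50-18:40 (add 3h to convert from UTC-3).
Vera in UTC: 10:10-12:05, 12:30-14:05, 15:15-17:15, 18:35-19:55 (add 6h to convert from UTC-6).
Idris in UTC: 10:05-12:20, 13:25-15:45 (add 1h to convert from UTC-1).
Mateo in UTC: 09:20-14:00, 16:00-19:50 (add 6h to convert from UTC-6).
Aarav in UTC: 10:00-11:45, 14:40-16:10, 16:20-18:30 (add 1h to convert from UTC-1).
Viktor in UTC: 14:05-14:35, 15:40-16:55, 17:30-18:20 (add 6h to convert from UTC-6).
Clara, Vera, and Viktor can make the full 15:40-16:20 slot — that's 3.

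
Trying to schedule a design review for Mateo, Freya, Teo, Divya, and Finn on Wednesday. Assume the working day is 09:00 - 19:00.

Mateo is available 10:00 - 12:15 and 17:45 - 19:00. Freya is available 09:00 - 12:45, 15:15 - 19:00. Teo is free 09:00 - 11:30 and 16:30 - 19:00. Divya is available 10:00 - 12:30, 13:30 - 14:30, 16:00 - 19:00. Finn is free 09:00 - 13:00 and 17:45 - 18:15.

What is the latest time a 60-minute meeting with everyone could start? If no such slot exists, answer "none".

10:30

Mateo ∩ Freya: 10:00-12:15, 17:45-19:00.
Mateo ∩ Freya ∩ Teo: 10:00-11:30, 17:45-19:00.
Mateo ∩ Freya ∩ Teo ∩ Divya: 10:00-11:30, 17:45-19:00.
Mateo ∩ Freya ∩ Teo ∩ Divya ∩ Finn: 10:00-11:30, 17:45-18:15.
So the common availability across everyone is 10:00-11:30, 17:45-18:15.
The last common window of at least 60 minutes is 10:00-11:30; a 60-minute meeting can start as late as 10:30 and still end by 11:30.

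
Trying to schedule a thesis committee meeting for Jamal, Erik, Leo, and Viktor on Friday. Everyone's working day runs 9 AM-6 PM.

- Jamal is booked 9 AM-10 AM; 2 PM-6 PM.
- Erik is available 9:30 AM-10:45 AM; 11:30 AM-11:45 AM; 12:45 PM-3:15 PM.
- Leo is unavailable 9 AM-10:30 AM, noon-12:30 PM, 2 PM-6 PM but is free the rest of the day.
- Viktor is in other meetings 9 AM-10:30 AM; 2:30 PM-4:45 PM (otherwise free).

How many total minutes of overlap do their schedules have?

Jamal free: 10:00-14:00 (invert busy blocks within the working day).
Erik free: 09:30-10:45, 11:30-11:45, 12:45-15:15.
Leo free: 10:30-12:00, 12:30-14:00 (invert busy blocks within the working day).
Viktor free: 10:30-14:30, 16:45-18:00 (invert busy blocks within the working day).
Jamal ∩ Erik: 10:00-10:45, 11:30-11:45, 12:45-14:00.
Jamal ∩ Erik ∩ Leo: 10:30-10:45, 11:30-11:45, 12:45-14:00.
Jamal ∩ Erik ∩ Leo ∩ Viktor: 10:30-10:45, 11:30-11:45, 12:45-14:00.
Summing the common windows: 15 + 15 + 75 = 105 minutes.

105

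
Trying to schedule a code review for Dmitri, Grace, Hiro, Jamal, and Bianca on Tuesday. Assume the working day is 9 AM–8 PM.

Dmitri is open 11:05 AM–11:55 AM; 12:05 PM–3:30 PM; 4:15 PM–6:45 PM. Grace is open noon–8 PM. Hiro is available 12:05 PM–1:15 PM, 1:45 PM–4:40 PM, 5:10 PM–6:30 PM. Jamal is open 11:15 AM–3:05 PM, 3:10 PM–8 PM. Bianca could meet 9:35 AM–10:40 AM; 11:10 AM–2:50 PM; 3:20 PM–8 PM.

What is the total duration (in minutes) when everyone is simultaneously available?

250

Dmitri ∩ Grace: 12:05-15:30, 16:15-18:45.
Dmitri ∩ Grace ∩ Hiro: 12:05-13:15, 13:45-15:30, 16:15-16:40, 17:10-18:30.
Dmitri ∩ Grace ∩ Hiro ∩ Jamal: 12:05-13:15, 13:45-15:05, 15:10-15:30, 16:15-16:40, 17:10-18:30.
Dmitri ∩ Grace ∩ Hiro ∩ Jamal ∩ Bianca: 12:05-13:15, 13:45-14:50, 15:20-15:30, 16:15-16:40, 17:10-18:30.
Summing the common windows: 70 + 65 + 10 + 25 + 80 = 250 minutes.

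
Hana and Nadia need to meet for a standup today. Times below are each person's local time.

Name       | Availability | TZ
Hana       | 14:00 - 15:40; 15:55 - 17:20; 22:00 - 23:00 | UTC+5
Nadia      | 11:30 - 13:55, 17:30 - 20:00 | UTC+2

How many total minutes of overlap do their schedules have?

Hana in UTC: 09:00-10:40, 10:55-12:20, 17:00-18:00 (subtract 5h to convert from UTC+5).
Nadia in UTC: 09:30-11:55, 15:30-18:00 (subtract 2h to convert from UTC+2).
Hana ∩ Nadia: 09:30-10:40, 10:55-11:55, 17:00-18:00.
Summing the common windows: 70 + 60 + 60 = 190 minutes.

190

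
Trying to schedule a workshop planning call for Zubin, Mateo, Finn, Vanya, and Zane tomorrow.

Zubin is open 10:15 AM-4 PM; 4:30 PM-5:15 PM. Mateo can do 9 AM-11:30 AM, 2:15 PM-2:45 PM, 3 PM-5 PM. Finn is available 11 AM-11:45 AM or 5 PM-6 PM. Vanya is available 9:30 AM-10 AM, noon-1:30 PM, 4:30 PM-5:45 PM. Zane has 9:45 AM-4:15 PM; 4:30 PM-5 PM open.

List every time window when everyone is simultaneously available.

Zubin ∩ Mateo: 10:15-11:30, 14:15-14:45, 15:00-16:00, 16:30-17:00.
Zubin ∩ Mateo ∩ Finn: 11:00-11:30.
Zubin ∩ Mateo ∩ Finn ∩ Vanya: ∅.
Zubin ∩ Mateo ∩ Finn ∩ Vanya ∩ Zane: ∅.
There is no time when everyone is free.

none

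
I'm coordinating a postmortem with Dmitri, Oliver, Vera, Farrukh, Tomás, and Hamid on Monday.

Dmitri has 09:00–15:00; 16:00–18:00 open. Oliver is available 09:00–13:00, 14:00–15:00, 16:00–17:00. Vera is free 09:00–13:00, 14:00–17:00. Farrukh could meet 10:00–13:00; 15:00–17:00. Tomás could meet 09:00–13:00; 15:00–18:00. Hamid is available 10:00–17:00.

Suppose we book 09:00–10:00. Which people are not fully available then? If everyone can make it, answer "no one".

Farrukh, Hamid

Dmitri: free for 09:00-10:00. Oliver: free for 09:00-10:00. Vera: free for 09:00-10:00. Farrukh: not fully free for 09:00-10:00. Tomás: free for 09:00-10:00. Hamid: not fully free for 09:00-10:00.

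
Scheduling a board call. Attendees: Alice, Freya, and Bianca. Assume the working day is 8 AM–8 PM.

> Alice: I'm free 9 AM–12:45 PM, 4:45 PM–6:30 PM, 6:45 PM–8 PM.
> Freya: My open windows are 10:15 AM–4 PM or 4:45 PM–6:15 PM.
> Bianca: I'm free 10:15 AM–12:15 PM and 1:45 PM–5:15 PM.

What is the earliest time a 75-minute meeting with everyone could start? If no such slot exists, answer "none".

10:15

Alice ∩ Freya: 10:15-12:45, 16:45-18:15.
Alice ∩ Freya ∩ Bianca: 10:15-12:15, 16:45-17:15.
Those are the intersection windows.
The first common window of at least 75 minutes is 10:15-12:15, so the earliest start is 10:15.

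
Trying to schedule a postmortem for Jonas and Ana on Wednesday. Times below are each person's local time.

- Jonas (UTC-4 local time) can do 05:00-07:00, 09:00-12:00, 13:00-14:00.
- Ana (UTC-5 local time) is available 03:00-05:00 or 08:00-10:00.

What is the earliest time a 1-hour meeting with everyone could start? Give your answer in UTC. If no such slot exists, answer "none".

09:00

Jonas in UTC: 09:00-11:00, 13:00-16:00, 17:00-18:00 (add 4h to convert from UTC-4).
Ana in UTC: 08:00-10:00, 13:00-15:00 (add 5h to convert from UTC-5).
Jonas ∩ Ana: 09:00-10:00, 13:00-15:00.
The first common window of at least 60 minutes is 09:00-10:00, so the earliest start is 09:00.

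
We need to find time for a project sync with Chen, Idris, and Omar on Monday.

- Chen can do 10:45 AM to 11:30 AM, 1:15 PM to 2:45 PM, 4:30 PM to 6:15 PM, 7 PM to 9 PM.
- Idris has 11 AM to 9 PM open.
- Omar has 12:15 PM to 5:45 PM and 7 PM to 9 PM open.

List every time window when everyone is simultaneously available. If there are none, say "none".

13:15-14:45, 16:30-17:45, 19:00-21:00

Chen ∩ Idris: 11:00-11:30, 13:15-14:45, 16:30-18:15, 19:00-21:00.
Chen ∩ Idris ∩ Omar: 13:15-14:45, 16:30-17:45, 19:00-21:00.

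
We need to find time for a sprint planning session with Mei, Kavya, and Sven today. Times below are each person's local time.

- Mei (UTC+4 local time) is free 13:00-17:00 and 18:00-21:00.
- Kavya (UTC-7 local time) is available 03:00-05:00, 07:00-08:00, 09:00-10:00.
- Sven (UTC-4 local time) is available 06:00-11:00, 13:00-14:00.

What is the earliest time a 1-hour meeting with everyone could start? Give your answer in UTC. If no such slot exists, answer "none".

Mei in UTC: 09:00-13:00, 14:00-17:00 (subtract 4h to convert from UTC+4).
Kavya in UTC: 10:00-12:00, 14:00-15:00, 16:00-17:00 (add 7h to convert from UTC-7).
Sven in UTC: 10:00-15:00, 17:00-18:00 (add 4h to convert from UTC-4).
Mei ∩ Kavya: 10:00-12:00, 14:00-15:00, 16:00-17:00.
Mei ∩ Kavya ∩ Sven: 10:00-12:00, 14:00-15:00.
Those are the intersection windows.
The first common window of at least 60 minutes is 10:00-12:00, so the earliest start is 10:00.

10:00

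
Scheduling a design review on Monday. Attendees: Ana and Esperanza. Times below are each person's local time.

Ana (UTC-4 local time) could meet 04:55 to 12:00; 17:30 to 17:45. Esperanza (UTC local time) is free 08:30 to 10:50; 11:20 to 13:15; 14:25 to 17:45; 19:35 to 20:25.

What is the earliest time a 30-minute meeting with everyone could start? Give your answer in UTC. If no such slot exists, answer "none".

Ana in UTC: 08:55-16:00, 21:30-21:45 (add 4h to convert from UTC-4).
Esperanza in UTC: 08:30-10:50, 11:20-13:15, 14:25-17:45, 19:35-20:25.
Ana ∩ Esperanza: 08:55-10:50, 11:20-13:15, 14:25-16:00.
The first common window of at least 30 minutes is 08:55-10:50, so the earliest start is 08:55.

08:55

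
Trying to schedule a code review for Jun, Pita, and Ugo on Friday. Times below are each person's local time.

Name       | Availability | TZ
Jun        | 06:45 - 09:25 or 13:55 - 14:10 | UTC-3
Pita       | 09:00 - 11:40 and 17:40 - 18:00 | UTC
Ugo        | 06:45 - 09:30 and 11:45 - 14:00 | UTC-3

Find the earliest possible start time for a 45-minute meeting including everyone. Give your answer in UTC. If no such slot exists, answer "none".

09:45

Jun in UTC: 09:45-12:25, 16:55-17:10 (add 3h to convert from UTC-3).
Pita in UTC: 09:00-11:40, 17:40-18:00.
Ugo in UTC: 09:45-12:30, 14:45-17:00 (add 3h to convert from UTC-3).
Jun ∩ Pita: 09:45-11:40.
Jun ∩ Pita ∩ Ugo: 09:45-11:40.
The first common window of at least 45 minutes is 09:45-11:40, so the earliest start is 09:45.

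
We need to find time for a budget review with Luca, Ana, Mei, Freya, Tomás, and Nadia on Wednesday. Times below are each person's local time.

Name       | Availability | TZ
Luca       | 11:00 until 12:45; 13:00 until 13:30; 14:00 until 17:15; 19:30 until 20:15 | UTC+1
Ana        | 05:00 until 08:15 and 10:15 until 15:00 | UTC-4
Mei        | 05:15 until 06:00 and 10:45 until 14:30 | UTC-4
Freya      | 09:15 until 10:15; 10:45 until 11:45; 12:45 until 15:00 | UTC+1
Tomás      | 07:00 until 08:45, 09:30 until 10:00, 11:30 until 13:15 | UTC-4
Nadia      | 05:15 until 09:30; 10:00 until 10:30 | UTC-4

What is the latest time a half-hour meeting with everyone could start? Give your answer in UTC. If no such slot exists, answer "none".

none

Luca in UTC: 10:00-11:45, 12:00-12:30, 13:00-16:15, 18:30-19:15 (subtract 1h to convert from UTC+1).
Ana in UTC: 09:00-12:15, 14:15-19:00 (add 4h to convert from UTC-4).
Mei in UTC: 09:15-10:00, 14:45-18:30 (add 4h to convert from UTC-4).
Freya in UTC: 08:15-09:15, 09:45-10:45, 11:45-14:00 (subtract 1h to convert from UTC+1).
Tomás in UTC: 11:00-12:45, 13:30-14:00, 15:30-17:15 (add 4h to convert from UTC-4).
Nadia in UTC: 09:15-13:30, 14:00-14:30 (add 4h to convert from UTC-4).
Luca ∩ Ana: 10:00-11:45, 12:00-12:15, 14:15-16:15, 18:30-19:00.
Luca ∩ Ana ∩ Mei: 14:45-16:15.
Luca ∩ Ana ∩ Mei ∩ Freya: ∅.
Luca ∩ Ana ∩ Mei ∩ Freya ∩ Tomás: ∅.
Luca ∩ Ana ∩ Mei ∩ Freya ∩ Tomás ∩ Nadia: ∅.
There is no time when everyone is free.
No common window is at least 30 minutes long.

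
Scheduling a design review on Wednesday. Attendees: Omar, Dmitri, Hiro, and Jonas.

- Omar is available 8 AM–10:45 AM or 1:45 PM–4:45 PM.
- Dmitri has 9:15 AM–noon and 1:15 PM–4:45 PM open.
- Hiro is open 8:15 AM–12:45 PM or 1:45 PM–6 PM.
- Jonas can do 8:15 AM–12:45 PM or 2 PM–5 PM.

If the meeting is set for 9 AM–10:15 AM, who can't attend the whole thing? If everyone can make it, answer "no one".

Omar: free for 09:00-10:15. Dmitri: not fully free for 09:00-10:15. Hiro: free for 09:00-10:15. Jonas: free for 09:00-10:15.

Dmitri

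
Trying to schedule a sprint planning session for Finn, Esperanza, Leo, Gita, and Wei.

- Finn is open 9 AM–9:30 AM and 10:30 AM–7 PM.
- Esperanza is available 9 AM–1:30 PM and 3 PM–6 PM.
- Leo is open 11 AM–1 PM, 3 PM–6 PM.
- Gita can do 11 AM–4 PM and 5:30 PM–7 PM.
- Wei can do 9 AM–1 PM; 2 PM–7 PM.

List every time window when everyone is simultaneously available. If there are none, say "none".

Finn ∩ Esperanza: 09:00-09:30, 10:30-13:30, 15:00-18:00.
Finn ∩ Esperanza ∩ Leo: 11:00-13:00, 15:00-18:00.
Finn ∩ Esperanza ∩ Leo ∩ Gita: 11:00-13:00, 15:00-16:00, 17:30-18:00.
Finn ∩ Esperanza ∩ Leo ∩ Gita ∩ Wei: 11:00-13:00, 15:00-16:00, 17:30-18:00.
So the common availability across everyone is 11:00-13:00, 15:00-16:00, 17:30-18:00.

11:00-13:00, 15:00-16:00, 17:30-18:00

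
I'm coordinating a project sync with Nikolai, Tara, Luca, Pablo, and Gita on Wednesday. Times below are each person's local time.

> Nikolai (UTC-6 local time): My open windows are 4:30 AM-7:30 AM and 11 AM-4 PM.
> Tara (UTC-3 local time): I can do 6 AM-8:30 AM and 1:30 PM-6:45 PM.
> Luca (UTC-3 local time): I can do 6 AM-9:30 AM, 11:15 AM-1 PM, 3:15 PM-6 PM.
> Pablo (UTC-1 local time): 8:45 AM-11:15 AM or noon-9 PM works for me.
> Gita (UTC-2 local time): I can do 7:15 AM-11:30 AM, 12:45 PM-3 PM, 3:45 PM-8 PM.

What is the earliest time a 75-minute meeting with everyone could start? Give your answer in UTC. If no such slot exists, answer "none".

Nikolai in UTC: 10:30-13:30, 17:00-22:00 (add 6h to convert from UTC-6).
Tara in UTC: 09:00-11:30, 16:30-21:45 (add 3h to convert from UTC-3).
Luca in UTC: 09:00-12:30, 14:15-16:00, 18:15-21:00 (add 3h to convert from UTC-3).
Pablo in UTC: 09:45-12:15, 13:00-22:00 (add 1h to convert from UTC-1).
Gita in UTC: 09:15-13:30, 14:45-17:00, 17:45-22:00 (add 2h to convert from UTC-2).
Nikolai ∩ Tara: 10:30-11:30, 17:00-21:45.
Nikolai ∩ Tara ∩ Luca: 10:30-11:30, 18:15-21:00.
Nikolai ∩ Tara ∩ Luca ∩ Pablo: 10:30-11:30, 18:15-21:00.
Nikolai ∩ Tara ∩ Luca ∩ Pablo ∩ Gita: 10:30-11:30, 18:15-21:00.
So the common availability across everyone is 10:30-11:30, 18:15-21:00.
The first common window of at least 75 minutes is 18:15-21:00, so the earliest start is 18:15.

18:15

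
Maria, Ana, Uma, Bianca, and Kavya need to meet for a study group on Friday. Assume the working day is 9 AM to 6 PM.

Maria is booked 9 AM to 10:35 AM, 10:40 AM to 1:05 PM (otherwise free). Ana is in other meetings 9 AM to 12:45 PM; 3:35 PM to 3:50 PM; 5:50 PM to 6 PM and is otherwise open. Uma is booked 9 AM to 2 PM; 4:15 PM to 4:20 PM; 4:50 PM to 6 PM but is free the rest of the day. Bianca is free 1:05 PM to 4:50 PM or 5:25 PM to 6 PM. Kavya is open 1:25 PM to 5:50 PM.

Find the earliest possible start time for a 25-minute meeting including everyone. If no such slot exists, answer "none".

Maria free: 10:35-10:40, 13:05-18:00 (invert busy blocks within the working day).
Ana free: 12:45-15:35, 15:50-17:50 (invert busy blocks within the working day).
Uma free: 14:00-16:15, 16:20-16:50 (invert busy blocks within the working day).
Bianca free: 13:05-16:50, 17:25-18:00.
Kavya free: 13:25-17:50.
Maria ∩ Ana: 13:05-15:35, 15:50-17:50.
Maria ∩ Ana ∩ Uma: 14:00-15:35, 15:50-16:15, 16:20-16:50.
Maria ∩ Ana ∩ Uma ∩ Bianca: 14:00-15:35, 15:50-16:15, 16:20-16:50.
Maria ∩ Ana ∩ Uma ∩ Bianca ∩ Kavya: 14:00-15:35, 15:50-16:15, 16:20-16:50.
The first common window of at least 25 minutes is 14:00-15:35, so the earliest start is 14:00.

14:00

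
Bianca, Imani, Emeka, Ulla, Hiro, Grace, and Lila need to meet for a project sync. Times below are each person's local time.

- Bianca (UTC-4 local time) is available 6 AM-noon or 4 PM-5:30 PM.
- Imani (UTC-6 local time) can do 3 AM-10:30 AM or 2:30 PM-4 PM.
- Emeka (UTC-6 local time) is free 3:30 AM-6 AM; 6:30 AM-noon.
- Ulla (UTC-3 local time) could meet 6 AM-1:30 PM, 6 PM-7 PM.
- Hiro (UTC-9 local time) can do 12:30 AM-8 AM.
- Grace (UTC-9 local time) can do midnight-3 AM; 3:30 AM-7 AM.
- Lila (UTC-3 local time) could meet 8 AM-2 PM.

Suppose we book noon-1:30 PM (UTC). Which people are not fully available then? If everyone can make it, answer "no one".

Emeka, Grace

Bianca in UTC: 10:00-16:00, 20:00-21:30 (add 4h to convert from UTC-4).
Imani in UTC: 09:00-16:30, 20:30-22:00 (add 6h to convert from UTC-6).
Emeka in UTC: 09:30-12:00, 12:30-18:00 (add 6h to convert from UTC-6).
Ulla in UTC: 09:00-16:30, 21:00-22:00 (add 3h to convert from UTC-3).
Hiro in UTC: 09:30-17:00 (add 9h to convert from UTC-9).
Grace in UTC: 09:00-12:00, 12:30-16:00 (add 9h to convert from UTC-9).
Lila in UTC: 11:00-17:00 (add 3h to convert from UTC-3).
Bianca: free for 12:00-13:30. Imani: free for 12:00-13:30. Emeka: not fully free for 12:00-13:30. Ulla: free for 12:00-13:30. Hiro: free for 12:00-13:30. Grace: not fully free for 12:00-13:30. Lila: free for 12:00-13:30.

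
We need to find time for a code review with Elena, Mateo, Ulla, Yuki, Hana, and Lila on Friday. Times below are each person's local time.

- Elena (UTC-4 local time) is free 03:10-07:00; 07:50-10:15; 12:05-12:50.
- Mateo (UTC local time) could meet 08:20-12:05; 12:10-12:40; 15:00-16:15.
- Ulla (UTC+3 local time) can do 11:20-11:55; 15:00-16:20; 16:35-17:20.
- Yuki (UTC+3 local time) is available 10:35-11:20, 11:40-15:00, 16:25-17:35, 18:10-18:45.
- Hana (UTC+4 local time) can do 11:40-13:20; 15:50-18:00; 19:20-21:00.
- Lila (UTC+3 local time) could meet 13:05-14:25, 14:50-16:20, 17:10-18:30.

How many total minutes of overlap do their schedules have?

0

Elena in UTC: 07:10-11:00, 11:50-14:15, 16:05-16:50 (add 4h to convert from UTC-4).
Mateo in UTC: 08:20-12:05, 12:10-12:40, 15:00-16:15.
Ulla in UTC: 08:20-08:55, 12:00-13:20, 13:35-14:20 (subtract 3h to convert from UTC+3).
Yuki in UTC: 07:35-08:20, 08:40-12:00, 13:25-14:35, 15:10-15:45 (subtract 3h to convert from UTC+3).
Hana in UTC: 07:40-09:20, 11:50-14:00, 15:20-17:00 (subtract 4h to convert from UTC+4).
Lila in UTC: 10:05-11:25, 11:50-13:20, 14:10-15:30 (subtract 3h to convert from UTC+3).
Elena ∩ Mateo: 08:20-11:00, 11:50-12:05, 12:10-12:40, 16:05-16:15.
Elena ∩ Mateo ∩ Ulla: 08:20-08:55, 12:00-12:05, 12:10-12:40.
Elena ∩ Mateo ∩ Ulla ∩ Yuki: 08:40-08:55.
Elena ∩ Mateo ∩ Ulla ∩ Yuki ∩ Hana: 08:40-08:55.
Elena ∩ Mateo ∩ Ulla ∩ Yuki ∩ Hana ∩ Lila: ∅.
There is no time when everyone is free.
There is no common window, so the total is 0 minutes.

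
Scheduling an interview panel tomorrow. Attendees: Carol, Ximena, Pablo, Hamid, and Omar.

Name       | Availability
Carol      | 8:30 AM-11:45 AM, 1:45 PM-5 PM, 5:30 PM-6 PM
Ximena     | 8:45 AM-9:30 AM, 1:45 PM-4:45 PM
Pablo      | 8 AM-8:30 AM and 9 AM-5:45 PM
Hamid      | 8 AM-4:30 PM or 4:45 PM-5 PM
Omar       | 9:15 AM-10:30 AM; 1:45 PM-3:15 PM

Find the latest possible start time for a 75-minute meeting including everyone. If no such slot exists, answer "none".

14:00

Carol ∩ Ximena: 08:45-09:30, 13:45-16:45.
Carol ∩ Ximena ∩ Pablo: 09:00-09:30, 13:45-16:45.
Carol ∩ Ximena ∩ Pablo ∩ Hamid: 09:00-09:30, 13:45-16:30.
Carol ∩ Ximena ∩ Pablo ∩ Hamid ∩ Omar: 09:15-09:30, 13:45-15:15.
The last common window of at least 75 minutes is 13:45-15:15; a 75-minute meeting can start as late as 14:00 and still end by 15:15.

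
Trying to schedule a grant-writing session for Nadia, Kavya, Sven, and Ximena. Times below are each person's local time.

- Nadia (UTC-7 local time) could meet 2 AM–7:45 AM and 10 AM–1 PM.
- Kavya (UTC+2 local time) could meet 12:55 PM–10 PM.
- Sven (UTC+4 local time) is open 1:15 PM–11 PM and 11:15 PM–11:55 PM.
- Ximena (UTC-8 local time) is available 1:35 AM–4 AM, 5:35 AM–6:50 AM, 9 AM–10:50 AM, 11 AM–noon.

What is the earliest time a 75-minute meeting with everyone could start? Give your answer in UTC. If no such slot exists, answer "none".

Nadia in UTC: 09:00-14:45, 17:00-20:00 (add 7h to convert from UTC-7).
Kavya in UTC: 10:55-20:00 (subtract 2h to convert from UTC+2).
Sven in UTC: 09:15-19:00, 19:15-19:55 (subtract 4h to convert from UTC+4).
Ximena in UTC: 09:35-12:00, 13:35-14:50, 17:00-18:50, 19:00-20:00 (add 8h to convert from UTC-8).
Nadia ∩ Kavya: 10:55-14:45, 17:00-20:00.
Nadia ∩ Kavya ∩ Sven: 10:55-14:45, 17:00-19:00, 19:15-19:55.
Nadia ∩ Kavya ∩ Sven ∩ Ximena: 10:55-12:00, 13:35-14:45, 17:00-18:50, 19:15-19:55.
The first common window of at least 75 minutes is 17:00-18:50, so the earliest start is 17:00.

17:00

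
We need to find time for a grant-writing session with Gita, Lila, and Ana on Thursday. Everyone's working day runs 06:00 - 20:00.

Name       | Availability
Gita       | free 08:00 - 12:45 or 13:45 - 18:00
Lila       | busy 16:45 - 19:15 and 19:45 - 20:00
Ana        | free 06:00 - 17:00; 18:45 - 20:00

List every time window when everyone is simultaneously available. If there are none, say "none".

Gita free: 08:00-12:45, 13:45-18:00.
Lila free: 06:00-16:45, 19:15-19:45 (invert busy blocks within the working day).
Ana free: 06:00-17:00, 18:45-20:00.
Gita ∩ Lila: 08:00-12:45, 13:45-16:45.
Gita ∩ Lila ∩ Ana: 08:00-12:45, 13:45-16:45.
So the common availability across everyone is 08:00-12:45, 13:45-16:45.

08:00-12:45, 13:45-16:45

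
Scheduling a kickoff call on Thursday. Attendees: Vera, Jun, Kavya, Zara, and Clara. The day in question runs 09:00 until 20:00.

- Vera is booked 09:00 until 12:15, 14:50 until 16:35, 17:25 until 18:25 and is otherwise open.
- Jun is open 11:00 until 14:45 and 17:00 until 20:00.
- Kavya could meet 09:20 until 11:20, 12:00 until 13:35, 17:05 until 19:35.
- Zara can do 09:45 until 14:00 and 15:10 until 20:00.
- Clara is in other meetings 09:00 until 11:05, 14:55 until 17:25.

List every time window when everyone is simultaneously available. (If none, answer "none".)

Vera free: 12:15-14:50, 16:35-17:25, 18:25-20:00 (invert busy blocks within the working day).
Jun free: 11:00-14:45, 17:00-20:00.
Kavya free: 09:20-11:20, 12:00-13:35, 17:05-19:35.
Zara free: 09:45-14:00, 15:10-20:00.
Clara free: 11:05-14:55, 17:25-20:00 (invert busy blocks within the working day).
Vera ∩ Jun: 12:15-14:45, 17:00-17:25, 18:25-20:00.
Vera ∩ Jun ∩ Kavya: 12:15-13:35, 17:05-17:25, 18:25-19:35.
Vera ∩ Jun ∩ Kavya ∩ Zara: 12:15-13:35, 17:05-17:25, 18:25-19:35.
Vera ∩ Jun ∩ Kavya ∩ Zara ∩ Clara: 12:15-13:35, 18:25-19:35.
Those are the intersection windows.

12:15-13:35, 18:25-19:35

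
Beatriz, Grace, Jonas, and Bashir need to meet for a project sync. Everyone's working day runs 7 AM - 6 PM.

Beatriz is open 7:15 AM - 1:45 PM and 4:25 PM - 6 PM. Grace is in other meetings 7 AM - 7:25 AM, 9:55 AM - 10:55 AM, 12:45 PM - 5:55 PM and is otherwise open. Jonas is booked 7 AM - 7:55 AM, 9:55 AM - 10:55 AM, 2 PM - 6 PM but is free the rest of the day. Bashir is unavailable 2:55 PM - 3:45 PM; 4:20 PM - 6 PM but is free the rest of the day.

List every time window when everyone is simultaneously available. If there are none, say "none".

07:55-09:55, 10:55-12:45

Beatriz free: 07:15-13:45, 16:25-18:00.
Grace free: 07:25-09:55, 10:55-12:45, 17:55-18:00 (invert busy blocks within the working day).
Jonas free: 07:55-09:55, 10:55-14:00 (invert busy blocks within the working day).
Bashir free: 07:00-14:55, 15:45-16:20 (invert busy blocks within the working day).
Beatriz ∩ Grace: 07:25-09:55, 10:55-12:45, 17:55-18:00.
Beatriz ∩ Grace ∩ Jonas: 07:55-09:55, 10:55-12:45.
Beatriz ∩ Grace ∩ Jonas ∩ Bashir: 07:55-09:55, 10:55-12:45.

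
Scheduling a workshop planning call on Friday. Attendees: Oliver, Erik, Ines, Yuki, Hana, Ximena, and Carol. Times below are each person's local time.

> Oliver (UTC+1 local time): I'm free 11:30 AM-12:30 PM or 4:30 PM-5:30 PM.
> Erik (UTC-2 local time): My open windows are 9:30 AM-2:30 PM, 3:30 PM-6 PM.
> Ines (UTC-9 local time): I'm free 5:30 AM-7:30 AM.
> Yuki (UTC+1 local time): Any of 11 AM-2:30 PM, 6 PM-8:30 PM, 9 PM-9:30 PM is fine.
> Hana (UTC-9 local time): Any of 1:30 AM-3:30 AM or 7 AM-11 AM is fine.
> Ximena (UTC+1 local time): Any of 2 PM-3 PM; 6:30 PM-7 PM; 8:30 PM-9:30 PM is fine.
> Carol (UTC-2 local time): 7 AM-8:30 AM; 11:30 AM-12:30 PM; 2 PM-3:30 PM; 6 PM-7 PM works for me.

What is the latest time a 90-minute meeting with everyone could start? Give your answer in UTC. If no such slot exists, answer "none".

Oliver in UTC: 10:30-11:30, 15:30-16:30 (subtract 1h to convert from UTC+1).
Erik in UTC: 11:30-16:30, 17:30-20:00 (add 2h to convert from UTC-2).
Ines in UTC: 14:30-16:30 (add 9h to convert from UTC-9).
Yuki in UTC: 10:00-13:30, 17:00-19:30, 20:00-20:30 (subtract 1h to convert from UTC+1).
Hana in UTC: 10:30-12:30, 16:00-20:00 (add 9h to convert from UTC-9).
Ximena in UTC: 13:00-14:00, 17:30-18:00, 19:30-20:30 (subtract 1h to convert from UTC+1).
Carol in UTC: 09:00-10:30, 13:30-14:30, 16:00-17:30, 20:00-21:00 (add 2h to convert from UTC-2).
Oliver ∩ Erik: 15:30-16:30.
Oliver ∩ Erik ∩ Ines: 15:30-16:30.
Oliver ∩ Erik ∩ Ines ∩ Yuki: ∅.
Oliver ∩ Erik ∩ Ines ∩ Yuki ∩ Hana: ∅.
Oliver ∩ Erik ∩ Ines ∩ Yuki ∩ Hana ∩ Ximena: ∅.
Oliver ∩ Erik ∩ Ines ∩ Yuki ∩ Hana ∩ Ximena ∩ Carol: ∅.
There is no time when everyone is free.
No common window is at least 90 minutes long.

none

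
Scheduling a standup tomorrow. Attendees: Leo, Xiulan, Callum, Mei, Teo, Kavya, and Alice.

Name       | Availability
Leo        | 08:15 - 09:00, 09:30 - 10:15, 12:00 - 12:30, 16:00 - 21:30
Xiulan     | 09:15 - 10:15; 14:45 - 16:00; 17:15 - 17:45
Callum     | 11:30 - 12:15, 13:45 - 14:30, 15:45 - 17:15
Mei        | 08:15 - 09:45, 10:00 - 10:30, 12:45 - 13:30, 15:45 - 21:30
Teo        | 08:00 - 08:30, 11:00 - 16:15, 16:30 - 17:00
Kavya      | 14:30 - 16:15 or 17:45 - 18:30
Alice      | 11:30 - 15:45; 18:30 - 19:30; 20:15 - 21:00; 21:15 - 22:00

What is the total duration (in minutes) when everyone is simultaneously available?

0

Leo ∩ Xiulan: 09:30-10:15, 17:15-17:45.
Leo ∩ Xiulan ∩ Callum: ∅.
Leo ∩ Xiulan ∩ Callum ∩ Mei: ∅.
Leo ∩ Xiulan ∩ Callum ∩ Mei ∩ Teo: ∅.
Leo ∩ Xiulan ∩ Callum ∩ Mei ∩ Teo ∩ Kavya: ∅.
Leo ∩ Xiulan ∩ Callum ∩ Mei ∩ Teo ∩ Kavya ∩ Alice: ∅.
There is no time when everyone is free.
There is no common window, so the total is 0 minutes.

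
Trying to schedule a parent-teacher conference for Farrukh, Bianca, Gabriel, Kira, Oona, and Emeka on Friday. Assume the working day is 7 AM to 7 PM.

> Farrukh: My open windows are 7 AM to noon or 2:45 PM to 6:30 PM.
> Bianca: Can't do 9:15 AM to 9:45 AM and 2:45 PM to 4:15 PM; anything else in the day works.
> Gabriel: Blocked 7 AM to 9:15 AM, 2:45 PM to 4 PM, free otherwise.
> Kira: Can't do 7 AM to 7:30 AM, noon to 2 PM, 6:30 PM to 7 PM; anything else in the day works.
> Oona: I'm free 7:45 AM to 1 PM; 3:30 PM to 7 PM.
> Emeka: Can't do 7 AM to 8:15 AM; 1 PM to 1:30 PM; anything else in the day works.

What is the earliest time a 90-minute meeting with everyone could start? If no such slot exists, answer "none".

09:45

Farrukh free: 07:00-12:00, 14:45-18:30.
Bianca free: 07:00-09:15, 09:45-14:45, 16:15-19:00 (invert busy blocks within the working day).
Gabriel free: 09:15-14:45, 16:00-19:00 (invert busy blocks within the working day).
Kira free: 07:30-12:00, 14:00-18:30 (invert busy blocks within the working day).
Oona free: 07:45-13:00, 15:30-19:00.
Emeka free: 08:15-13:00, 13:30-19:00 (invert busy blocks within the working day).
Farrukh ∩ Bianca: 07:00-09:15, 09:45-12:00, 16:15-18:30.
Farrukh ∩ Bianca ∩ Gabriel: 09:45-12:00, 16:15-18:30.
Farrukh ∩ Bianca ∩ Gabriel ∩ Kira: 09:45-12:00, 16:15-18:30.
Farrukh ∩ Bianca ∩ Gabriel ∩ Kira ∩ Oona: 09:45-12:00, 16:15-18:30.
Farrukh ∩ Bianca ∩ Gabriel ∩ Kira ∩ Oona ∩ Emeka: 09:45-12:00, 16:15-18:30.
Those are the intersection windows.
The first common window of at least 90 minutes is 09:45-12:00, so the earliest start is 09:45.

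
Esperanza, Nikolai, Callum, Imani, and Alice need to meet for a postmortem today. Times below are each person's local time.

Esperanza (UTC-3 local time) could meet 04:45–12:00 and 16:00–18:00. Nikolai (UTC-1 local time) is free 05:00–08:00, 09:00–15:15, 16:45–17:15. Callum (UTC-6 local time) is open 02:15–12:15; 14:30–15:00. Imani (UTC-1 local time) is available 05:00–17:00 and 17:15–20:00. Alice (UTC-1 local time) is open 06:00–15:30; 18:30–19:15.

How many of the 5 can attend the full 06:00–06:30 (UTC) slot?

2

Esperanza in UTC: 07:45-15:00, 19:00-21:00 (add 3h to convert from UTC-3).
Nikolai in UTC: 06:00-09:00, 10:00-16:15, 17:45-18:15 (add 1h to convert from UTC-1).
Callum in UTC: 08:15-18:15, 20:30-21:00 (add 6h to convert from UTC-6).
Imani in UTC: 06:00-18:00, 18:15-21:00 (add 1h to convert from UTC-1).
Alice in UTC: 07:00-16:30, 19:30-20:15 (add 1h to convert from UTC-1).
Nikolai and Imani can make the full 06:00-06:30 slot — that's 2.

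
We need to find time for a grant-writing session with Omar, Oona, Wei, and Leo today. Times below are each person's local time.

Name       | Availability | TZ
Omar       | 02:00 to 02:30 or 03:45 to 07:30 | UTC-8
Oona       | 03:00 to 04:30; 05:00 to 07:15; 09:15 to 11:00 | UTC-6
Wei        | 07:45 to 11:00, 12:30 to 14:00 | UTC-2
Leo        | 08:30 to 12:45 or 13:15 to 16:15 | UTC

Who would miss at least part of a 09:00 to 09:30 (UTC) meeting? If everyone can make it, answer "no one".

Omar, Wei

Omar in UTC: 10:00-10:30, 11:45-15:30 (add 8h to convert from UTC-8).
Oona in UTC: 09:00-10:30, 11:00-13:15, 15:15-17:00 (add 6h to convert from UTC-6).
Wei in UTC: 09:45-13:00, 14:30-16:00 (add 2h to convert from UTC-2).
Leo in UTC: 08:30-12:45, 13:15-16:15.
Omar: not fully free for 09:00-09:30. Oona: free for 09:00-09:30. Wei: not fully free for 09:00-09:30. Leo: free for 09:00-09:30.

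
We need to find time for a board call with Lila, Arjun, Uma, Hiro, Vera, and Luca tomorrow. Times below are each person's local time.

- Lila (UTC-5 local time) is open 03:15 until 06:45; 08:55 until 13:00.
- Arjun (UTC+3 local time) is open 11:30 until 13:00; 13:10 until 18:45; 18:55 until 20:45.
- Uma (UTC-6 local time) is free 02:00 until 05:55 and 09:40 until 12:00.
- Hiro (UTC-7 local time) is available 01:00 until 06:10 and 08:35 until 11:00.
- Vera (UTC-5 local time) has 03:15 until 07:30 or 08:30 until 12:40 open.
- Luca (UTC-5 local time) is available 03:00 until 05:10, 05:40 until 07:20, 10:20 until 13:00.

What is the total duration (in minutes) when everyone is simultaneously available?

265

Lila in UTC: 08:15-11:45, 13:55-18:00 (add 5h to convert from UTC-5).
Arjun in UTC: 08:30-10:00, 10:10-15:45, 15:55-17:45 (subtract 3h to convert from UTC+3).
Uma in UTC: 08:00-11:55, 15:40-18:00 (add 6h to convert from UTC-6).
Hiro in UTC: 08:00-13:10, 15:35-18:00 (add 7h to convert from UTC-7).
Vera in UTC: 08:15-12:30, 13:30-17:40 (add 5h to convert from UTC-5).
Luca in UTC: 08:00-10:10, 10:40-12:20, 15:20-18:00 (add 5h to convert from UTC-5).
Lila ∩ Arjun: 08:30-10:00, 10:10-11:45, 13:55-15:45, 15:55-17:45.
Lila ∩ Arjun ∩ Uma: 08:30-10:00, 10:10-11:45, 15:40-15:45, 15:55-17:45.
Lila ∩ Arjun ∩ Uma ∩ Hiro: 08:30-10:00, 10:10-11:45, 15:40-15:45, 15:55-17:45.
Lila ∩ Arjun ∩ Uma ∩ Hiro ∩ Vera: 08:30-10:00, 10:10-11:45, 15:40-15:45, 15:55-17:40.
Lila ∩ Arjun ∩ Uma ∩ Hiro ∩ Vera ∩ Luca: 08:30-10:00, 10:40-11:45, 15:40-15:45, 15:55-17:40.
Summing the common windows: 90 + 65 + 5 + 105 = 265 minutes.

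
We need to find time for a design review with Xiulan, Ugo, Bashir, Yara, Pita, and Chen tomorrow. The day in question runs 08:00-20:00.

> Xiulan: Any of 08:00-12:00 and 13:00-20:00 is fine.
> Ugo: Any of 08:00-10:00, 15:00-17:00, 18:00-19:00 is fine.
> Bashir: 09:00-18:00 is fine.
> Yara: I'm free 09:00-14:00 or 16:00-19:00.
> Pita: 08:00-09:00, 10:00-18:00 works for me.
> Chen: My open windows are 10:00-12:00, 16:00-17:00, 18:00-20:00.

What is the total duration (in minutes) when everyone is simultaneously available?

60

Xiulan ∩ Ugo: 08:00-10:00, 15:00-17:00, 18:00-19:00.
Xiulan ∩ Ugo ∩ Bashir: 09:00-10:00, 15:00-17:00.
Xiulan ∩ Ugo ∩ Bashir ∩ Yara: 09:00-10:00, 16:00-17:00.
Xiulan ∩ Ugo ∩ Bashir ∩ Yara ∩ Pita: 16:00-17:00.
Xiulan ∩ Ugo ∩ Bashir ∩ Yara ∩ Pita ∩ Chen: 16:00-17:00.
So the common availability across everyone is 16:00-17:00.
That's a single block of 60 minutes.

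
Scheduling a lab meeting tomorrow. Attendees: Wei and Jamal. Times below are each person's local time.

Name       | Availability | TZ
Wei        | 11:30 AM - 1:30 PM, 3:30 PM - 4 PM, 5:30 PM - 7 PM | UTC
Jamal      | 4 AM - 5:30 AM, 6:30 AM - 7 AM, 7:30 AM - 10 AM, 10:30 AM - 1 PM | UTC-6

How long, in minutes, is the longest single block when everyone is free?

90

Wei in UTC: 11:30-13:30, 15:30-16:00, 17:30-19:00.
Jamal in UTC: 10:00-11:30, 12:30-13:00, 13:30-16:00, 16:30-19:00 (add 6h to convert from UTC-6).
Wei ∩ Jamal: 12:30-13:00, 15:30-16:00, 17:30-19:00.
The longest is 17:30-19:00 at 90 minutes.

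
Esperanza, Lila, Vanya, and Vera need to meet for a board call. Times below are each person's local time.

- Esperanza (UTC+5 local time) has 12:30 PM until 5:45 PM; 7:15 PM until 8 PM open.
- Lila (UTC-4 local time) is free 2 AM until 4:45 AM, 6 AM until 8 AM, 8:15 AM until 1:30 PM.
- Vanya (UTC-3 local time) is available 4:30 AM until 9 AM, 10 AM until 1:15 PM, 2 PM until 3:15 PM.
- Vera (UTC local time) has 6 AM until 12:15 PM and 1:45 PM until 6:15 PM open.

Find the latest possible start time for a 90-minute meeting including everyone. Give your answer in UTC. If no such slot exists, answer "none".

10:30

Esperanza in UTC: 07:30-12:45, 14:15-15:00 (subtract 5h to convert from UTC+5).
Lila in UTC: 06:00-08:45, 10:00-12:00, 12:15-17:30 (add 4h to convert from UTC-4).
Vanya in UTC: 07:30-12:00, 13:00-16:15, 17:00-18:15 (add 3h to convert from UTC-3).
Vera in UTC: 06:00-12:15, 13:45-18:15.
Esperanza ∩ Lila: 07:30-08:45, 10:00-12:00, 12:15-12:45, 14:15-15:00.
Esperanza ∩ Lila ∩ Vanya: 07:30-08:45, 10:00-12:00, 14:15-15:00.
Esperanza ∩ Lila ∩ Vanya ∩ Vera: 07:30-08:45, 10:00-12:00, 14:15-15:00.
The last common window of at least 90 minutes is 10:00-12:00; a 90-minute meeting can start as late as 10:30 and still end by 12:00.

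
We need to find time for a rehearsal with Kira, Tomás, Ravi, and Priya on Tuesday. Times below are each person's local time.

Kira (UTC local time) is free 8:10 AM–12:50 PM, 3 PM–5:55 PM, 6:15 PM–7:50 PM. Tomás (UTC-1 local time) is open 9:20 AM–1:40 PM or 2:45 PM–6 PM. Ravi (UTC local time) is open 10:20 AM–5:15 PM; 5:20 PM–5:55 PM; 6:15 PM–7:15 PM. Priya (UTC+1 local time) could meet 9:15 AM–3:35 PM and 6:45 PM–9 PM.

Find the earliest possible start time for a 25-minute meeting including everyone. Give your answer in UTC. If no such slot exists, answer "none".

Kira in UTC: 08:10-12:50, 15:00-17:55, 18:15-19:50.
Tomás in UTC: 10:20-14:40, 15:45-19:00 (add 1h to convert from UTC-1).
Ravi in UTC: 10:20-17:15, 17:20-17:55, 18:15-19:15.
Priya in UTC: 08:15-14:35, 17:45-20:00 (subtract 1h to convert from UTC+1).
Kira ∩ Tomás: 10:20-12:50, 15:45-17:55, 18:15-19:00.
Kira ∩ Tomás ∩ Ravi: 10:20-12:50, 15:45-17:15, 17:20-17:55, 18:15-19:00.
Kira ∩ Tomás ∩ Ravi ∩ Priya: 10:20-12:50, 17:45-17:55, 18:15-19:00.
The first common window of at least 25 minutes is 10:20-12:50, so the earliest start is 10:20.

10:20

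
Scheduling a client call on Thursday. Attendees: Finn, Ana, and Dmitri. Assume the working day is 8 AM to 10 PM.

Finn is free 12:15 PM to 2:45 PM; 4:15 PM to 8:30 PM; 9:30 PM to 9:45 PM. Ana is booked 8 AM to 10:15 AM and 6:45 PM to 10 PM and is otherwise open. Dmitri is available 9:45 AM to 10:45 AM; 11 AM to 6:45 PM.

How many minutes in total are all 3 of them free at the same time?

Finn free: 12:15-14:45, 16:15-20:30, 21:30-21:45.
Ana free: 10:15-18:45 (invert busy blocks within the working day).
Dmitri free: 09:45-10:45, 11:00-18:45.
Finn ∩ Ana: 12:15-14:45, 16:15-18:45.
Finn ∩ Ana ∩ Dmitri: 12:15-14:45, 16:15-18:45.
Those are the intersection windows.
Summing the common windows: 150 + 150 = 300 minutes.

300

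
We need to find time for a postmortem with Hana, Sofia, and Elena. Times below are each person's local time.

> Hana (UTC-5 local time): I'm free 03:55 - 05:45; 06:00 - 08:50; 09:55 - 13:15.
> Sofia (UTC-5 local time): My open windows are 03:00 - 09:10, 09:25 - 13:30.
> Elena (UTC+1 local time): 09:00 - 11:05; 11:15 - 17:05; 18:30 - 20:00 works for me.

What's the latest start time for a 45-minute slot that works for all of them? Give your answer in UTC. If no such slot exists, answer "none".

17:30

Hana in UTC: 08:55-10:45, 11:00-13:50, 14:55-18:15 (add 5h to convert from UTC-5).
Sofia in UTC: 08:00-14:10, 14:25-18:30 (add 5h to convert from UTC-5).
Elena in UTC: 08:00-10:05, 10:15-16:05, 17:30-19:00 (subtract 1h to convert from UTC+1).
Hana ∩ Sofia: 08:55-10:45, 11:00-13:50, 14:55-18:15.
Hana ∩ Sofia ∩ Elena: 08:55-10:05, 10:15-10:45, 11:00-13:50, 14:55-16:05, 17:30-18:15.
The last common window of at least 45 minutes is 17:30-18:15; a 45-minute meeting can start as late as 17:30 and still end by 18:15.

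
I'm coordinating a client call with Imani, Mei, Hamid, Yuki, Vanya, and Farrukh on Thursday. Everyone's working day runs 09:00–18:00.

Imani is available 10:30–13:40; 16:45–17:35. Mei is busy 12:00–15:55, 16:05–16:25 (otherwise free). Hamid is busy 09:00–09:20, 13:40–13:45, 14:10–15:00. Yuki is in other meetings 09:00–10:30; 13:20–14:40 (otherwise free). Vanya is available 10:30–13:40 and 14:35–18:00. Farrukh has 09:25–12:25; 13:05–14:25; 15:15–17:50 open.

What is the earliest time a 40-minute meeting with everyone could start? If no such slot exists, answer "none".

Imani free: 10:30-13:40, 16:45-17:35.
Mei free: 09:00-12:00, 15:55-16:05, 16:25-18:00 (invert busy blocks within the working day).
Hamid free: 09:20-13:40, 13:45-14:10, 15:00-18:00 (invert busy blocks within the working day).
Yuki free: 10:30-13:20, 14:40-18:00 (invert busy blocks within the working day).
Vanya free: 10:30-13:40, 14:35-18:00.
Farrukh free: 09:25-12:25, 13:05-14:25, 15:15-17:50.
Imani ∩ Mei: 10:30-12:00, 16:45-17:35.
Imani ∩ Mei ∩ Hamid: 10:30-12:00, 16:45-17:35.
Imani ∩ Mei ∩ Hamid ∩ Yuki: 10:30-12:00, 16:45-17:35.
Imani ∩ Mei ∩ Hamid ∩ Yuki ∩ Vanya: 10:30-12:00, 16:45-17:35.
Imani ∩ Mei ∩ Hamid ∩ Yuki ∩ Vanya ∩ Farrukh: 10:30-12:00, 16:45-17:35.
The first common window of at least 40 minutes is 10:30-12:00, so the earliest start is 10:30.

10:30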